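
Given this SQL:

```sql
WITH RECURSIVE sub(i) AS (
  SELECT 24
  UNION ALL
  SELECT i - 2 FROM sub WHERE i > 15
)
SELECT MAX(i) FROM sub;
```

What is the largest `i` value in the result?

24

Base: i=24.
Iteration 1: 24 > 15 holds -> i = 24 - 2 = 22.
Iteration 2: 22 > 15 holds -> i = 22 - 2 = 20.
Iteration 3: 20 > 15 holds -> i = 20 - 2 = 18.
Iteration 4: 18 > 15 holds -> i = 18 - 2 = 16.
Iteration 5: 16 > 15 holds -> i = 16 - 2 = 14.
Iteration 6: 14 > 15 fails; recursion stops.
i values: 24, 22, 20, 18, 16, 14; the maximum is 24.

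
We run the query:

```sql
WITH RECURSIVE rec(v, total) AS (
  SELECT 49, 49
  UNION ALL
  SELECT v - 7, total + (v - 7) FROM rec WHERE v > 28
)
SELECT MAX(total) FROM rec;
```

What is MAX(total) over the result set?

154

Base: v=49, total=49.
Iteration 1: 49 > 28 holds -> v = 49 - 7 = 42, total = 49 + 42 = 91.
Iteration 2: 42 > 28 holds -> v = 42 - 7 = 35, total = 91 + 35 = 126.
Iteration 3: 35 > 28 holds -> v = 35 - 7 = 28, total = 126 + 28 = 154.
Iteration 4: 28 > 28 fails; recursion stops.
total values: 49, 91, 126, 154; the maximum is 154.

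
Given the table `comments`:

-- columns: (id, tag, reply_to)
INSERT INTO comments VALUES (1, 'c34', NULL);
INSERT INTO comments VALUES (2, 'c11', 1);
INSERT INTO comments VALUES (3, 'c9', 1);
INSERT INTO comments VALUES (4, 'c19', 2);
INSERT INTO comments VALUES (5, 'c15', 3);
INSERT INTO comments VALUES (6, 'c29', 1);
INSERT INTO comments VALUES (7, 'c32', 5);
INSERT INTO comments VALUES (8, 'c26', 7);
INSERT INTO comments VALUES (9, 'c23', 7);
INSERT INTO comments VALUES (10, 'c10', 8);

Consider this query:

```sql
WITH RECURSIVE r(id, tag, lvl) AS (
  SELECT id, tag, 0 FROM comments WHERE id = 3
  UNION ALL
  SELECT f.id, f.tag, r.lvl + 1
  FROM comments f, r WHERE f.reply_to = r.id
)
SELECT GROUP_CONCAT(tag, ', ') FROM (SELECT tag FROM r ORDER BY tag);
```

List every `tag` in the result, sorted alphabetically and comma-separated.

c10, c15, c23, c26, c32, c9

Base: id=3 (c9) at lvl 0.
Iteration 1: rows with reply_to in {3} -> c15 (id 5, lvl 1).
Iteration 2: rows with reply_to in {5} -> c32 (id 7, lvl 2).
Iteration 3: rows with reply_to in {7} -> c26 (id 8, lvl 3), c23 (id 9, lvl 3).
Iteration 4: rows with reply_to in {8,9} -> c10 (id 10, lvl 4).
Iteration 5: no rows with reply_to in {10}; recursion stops.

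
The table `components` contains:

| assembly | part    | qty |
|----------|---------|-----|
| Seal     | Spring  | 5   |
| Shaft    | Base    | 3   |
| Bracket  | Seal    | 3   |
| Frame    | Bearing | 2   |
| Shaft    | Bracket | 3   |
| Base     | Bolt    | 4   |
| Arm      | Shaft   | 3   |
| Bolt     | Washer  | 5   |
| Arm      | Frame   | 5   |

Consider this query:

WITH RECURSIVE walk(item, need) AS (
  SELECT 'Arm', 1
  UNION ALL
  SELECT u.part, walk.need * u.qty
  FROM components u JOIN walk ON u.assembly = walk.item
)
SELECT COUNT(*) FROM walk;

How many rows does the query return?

Base: (Arm, need=1).
Iteration 1: components of {Arm} -> Frame = 1*5 = 5, Shaft = 1*3 = 3.
Iteration 2: components of {Frame,Shaft} -> Base = 3*3 = 9, Bearing = 5*2 = 10, Bracket = 3*3 = 9.
Iteration 3: components of {Base,Bearing,Bracket} -> Bolt = 9*4 = 36, Seal = 9*3 = 27.
Iteration 4: components of {Bolt,Seal} -> Spring = 27*5 = 135, Washer = 36*5 = 180.
Iteration 5: no further components; recursion stops.
Total rows emitted: 10.

10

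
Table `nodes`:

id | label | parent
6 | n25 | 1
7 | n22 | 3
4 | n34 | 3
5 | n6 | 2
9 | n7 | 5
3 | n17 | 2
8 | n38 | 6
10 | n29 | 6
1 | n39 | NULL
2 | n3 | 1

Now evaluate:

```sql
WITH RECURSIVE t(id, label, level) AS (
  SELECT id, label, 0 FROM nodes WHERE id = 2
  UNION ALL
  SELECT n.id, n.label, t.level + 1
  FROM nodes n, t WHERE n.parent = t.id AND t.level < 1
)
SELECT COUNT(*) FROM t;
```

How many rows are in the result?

3

Base: id=2 (n3) at level 0.
Iteration 1: rows with parent in {2} -> n17 (id 3, level 1), n6 (id 5, level 1).
Iteration 2: level < 1 fails for all current rows; recursion stops.
Total rows emitted: 3.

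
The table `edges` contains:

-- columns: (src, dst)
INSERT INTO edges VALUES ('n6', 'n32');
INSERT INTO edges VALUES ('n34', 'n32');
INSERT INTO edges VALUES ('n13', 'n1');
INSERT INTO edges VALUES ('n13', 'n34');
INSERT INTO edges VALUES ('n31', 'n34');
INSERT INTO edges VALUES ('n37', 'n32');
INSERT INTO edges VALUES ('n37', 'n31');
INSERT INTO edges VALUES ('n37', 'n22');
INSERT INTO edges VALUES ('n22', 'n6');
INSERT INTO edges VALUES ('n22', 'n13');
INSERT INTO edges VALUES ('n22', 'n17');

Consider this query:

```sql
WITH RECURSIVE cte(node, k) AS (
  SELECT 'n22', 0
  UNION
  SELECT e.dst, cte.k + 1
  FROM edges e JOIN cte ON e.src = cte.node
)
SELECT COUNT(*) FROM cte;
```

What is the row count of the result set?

Base: (n22, k=0).
Iteration 1: edges from {n22} -> (n13, k=1), (n17, k=1), (n6, k=1).
Iteration 2: edges from {n13,n17,n6} -> (n1, k=2), (n32, k=2), (n34, k=2).
Iteration 3: edges from {n1,n32,n34} -> (n32, k=3).
Iteration 4: no outgoing edges from {n32}; recursion stops.
Total rows emitted: 8.

8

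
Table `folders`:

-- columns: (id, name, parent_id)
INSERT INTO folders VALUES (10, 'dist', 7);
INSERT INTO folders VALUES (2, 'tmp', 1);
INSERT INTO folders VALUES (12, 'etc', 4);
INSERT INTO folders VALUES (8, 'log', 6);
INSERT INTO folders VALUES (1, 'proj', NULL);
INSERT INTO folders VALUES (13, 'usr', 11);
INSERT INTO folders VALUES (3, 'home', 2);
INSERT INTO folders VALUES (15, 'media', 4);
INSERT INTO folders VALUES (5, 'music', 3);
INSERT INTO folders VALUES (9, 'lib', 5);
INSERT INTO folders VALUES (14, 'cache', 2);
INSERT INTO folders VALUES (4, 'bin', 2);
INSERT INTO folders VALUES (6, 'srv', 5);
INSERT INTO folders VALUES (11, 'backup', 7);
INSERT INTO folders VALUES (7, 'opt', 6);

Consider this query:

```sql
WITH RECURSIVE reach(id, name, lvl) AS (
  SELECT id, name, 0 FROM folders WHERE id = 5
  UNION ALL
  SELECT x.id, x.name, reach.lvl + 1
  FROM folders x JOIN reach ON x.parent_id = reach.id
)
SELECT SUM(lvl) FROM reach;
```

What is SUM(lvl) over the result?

16

Base: id=5 (music) at lvl 0.
Iteration 1: rows with parent_id in {5} -> srv (id 6, lvl 1), lib (id 9, lvl 1).
Iteration 2: rows with parent_id in {6,9} -> opt (id 7, lvl 2), log (id 8, lvl 2).
Iteration 3: rows with parent_id in {7,8} -> dist (id 10, lvl 3), backup (id 11, lvl 3).
Iteration 4: rows with parent_id in {10,11} -> usr (id 13, lvl 4).
Iteration 5: no rows with parent_id in {13}; recursion stops.
SUM(lvl) = 0 + 1 + 1 + 2 + 2 + 3 + 3 + 4 = 16.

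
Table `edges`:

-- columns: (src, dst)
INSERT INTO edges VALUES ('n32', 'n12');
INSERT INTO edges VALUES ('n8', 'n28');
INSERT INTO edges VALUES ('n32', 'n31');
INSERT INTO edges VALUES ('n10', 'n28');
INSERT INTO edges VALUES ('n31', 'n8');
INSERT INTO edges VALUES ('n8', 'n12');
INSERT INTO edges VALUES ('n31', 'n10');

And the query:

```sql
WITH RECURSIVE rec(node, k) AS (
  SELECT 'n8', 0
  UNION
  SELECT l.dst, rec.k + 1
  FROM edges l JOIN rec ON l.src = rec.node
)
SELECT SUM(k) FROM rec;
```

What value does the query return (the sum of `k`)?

Base: (n8, k=0).
Iteration 1: edges from {n8} -> (n12, k=1), (n28, k=1).
Iteration 2: no outgoing edges from {n12,n28}; recursion stops.
SUM(k) = 0 + 1 + 1 = 2.

2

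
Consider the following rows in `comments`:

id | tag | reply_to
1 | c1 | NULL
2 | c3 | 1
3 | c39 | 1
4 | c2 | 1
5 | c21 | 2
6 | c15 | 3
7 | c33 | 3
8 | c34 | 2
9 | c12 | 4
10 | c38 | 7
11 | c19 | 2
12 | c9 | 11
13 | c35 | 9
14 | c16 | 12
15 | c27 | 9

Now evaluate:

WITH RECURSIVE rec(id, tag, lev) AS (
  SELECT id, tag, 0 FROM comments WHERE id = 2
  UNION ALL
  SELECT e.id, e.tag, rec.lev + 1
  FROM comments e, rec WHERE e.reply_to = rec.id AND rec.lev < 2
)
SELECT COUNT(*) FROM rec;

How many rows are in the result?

Base: id=2 (c3) at lev 0.
Iteration 1: rows with reply_to in {2} -> c21 (id 5, lev 1), c34 (id 8, lev 1), c19 (id 11, lev 1).
Iteration 2: rows with reply_to in {5,8,11} -> c9 (id 12, lev 2).
Iteration 3: lev < 2 fails for all current rows; recursion stops.
Total rows emitted: 5.

5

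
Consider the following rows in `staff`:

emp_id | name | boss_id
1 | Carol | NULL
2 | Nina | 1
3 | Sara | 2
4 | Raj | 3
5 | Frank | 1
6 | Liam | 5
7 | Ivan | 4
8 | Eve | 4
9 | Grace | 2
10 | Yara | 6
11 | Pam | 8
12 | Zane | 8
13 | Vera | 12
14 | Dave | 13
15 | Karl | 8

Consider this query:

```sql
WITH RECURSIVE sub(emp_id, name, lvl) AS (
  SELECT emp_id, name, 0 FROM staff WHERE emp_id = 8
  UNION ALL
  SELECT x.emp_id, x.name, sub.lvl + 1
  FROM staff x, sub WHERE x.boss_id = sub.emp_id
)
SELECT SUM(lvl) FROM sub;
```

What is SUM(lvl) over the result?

8

Base: emp_id=8 (Eve) at lvl 0.
Iteration 1: rows with boss_id in {8} -> Pam (id 11, lvl 1), Zane (id 12, lvl 1), Karl (id 15, lvl 1).
Iteration 2: rows with boss_id in {11,12,15} -> Vera (id 13, lvl 2).
Iteration 3: rows with boss_id in {13} -> Dave (id 14, lvl 3).
Iteration 4: no rows with boss_id in {14}; recursion stops.
SUM(lvl) = 0 + 1 + 1 + 1 + 2 + 3 = 8.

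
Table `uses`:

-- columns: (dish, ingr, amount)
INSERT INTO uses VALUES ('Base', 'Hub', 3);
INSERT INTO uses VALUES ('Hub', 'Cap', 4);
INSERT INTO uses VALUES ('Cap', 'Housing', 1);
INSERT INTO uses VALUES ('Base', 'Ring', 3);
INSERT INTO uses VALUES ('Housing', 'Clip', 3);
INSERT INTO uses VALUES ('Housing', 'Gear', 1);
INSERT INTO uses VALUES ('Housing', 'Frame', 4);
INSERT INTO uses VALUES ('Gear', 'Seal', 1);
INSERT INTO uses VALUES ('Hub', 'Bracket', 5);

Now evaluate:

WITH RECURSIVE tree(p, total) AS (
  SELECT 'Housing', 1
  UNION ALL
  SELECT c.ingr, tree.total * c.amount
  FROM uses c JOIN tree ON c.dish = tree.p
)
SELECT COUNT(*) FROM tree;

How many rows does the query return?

Base: (Housing, total=1).
Iteration 1: components of {Housing} -> Clip = 1*3 = 3, Frame = 1*4 = 4, Gear = 1*1 = 1.
Iteration 2: components of {Clip,Frame,Gear} -> Seal = 1*1 = 1.
Iteration 3: no further components; recursion stops.
Total rows emitted: 5.

5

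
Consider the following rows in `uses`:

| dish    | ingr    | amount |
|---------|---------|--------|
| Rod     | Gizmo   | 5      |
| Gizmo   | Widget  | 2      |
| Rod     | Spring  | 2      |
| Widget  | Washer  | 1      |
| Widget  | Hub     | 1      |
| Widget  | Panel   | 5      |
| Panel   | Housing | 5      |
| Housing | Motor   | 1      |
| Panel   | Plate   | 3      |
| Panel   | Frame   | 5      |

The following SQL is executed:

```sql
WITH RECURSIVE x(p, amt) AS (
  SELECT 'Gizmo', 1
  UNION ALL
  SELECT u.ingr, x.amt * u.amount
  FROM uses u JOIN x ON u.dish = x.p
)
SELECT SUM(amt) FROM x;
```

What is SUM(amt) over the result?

197

Base: (Gizmo, amt=1).
Iteration 1: components of {Gizmo} -> Widget = 1*2 = 2.
Iteration 2: components of {Widget} -> Hub = 2*1 = 2, Panel = 2*5 = 10, Washer = 2*1 = 2.
Iteration 3: components of {Hub,Panel,Washer} -> Frame = 10*5 = 50, Housing = 10*5 = 50, Plate = 10*3 = 30.
Iteration 4: components of {Frame,Housing,Plate} -> Motor = 50*1 = 50.
Iteration 5: no further components; recursion stops.
SUM(amt) = 1 + 2 + 2 + 2 + 10 + 50 + 30 + 50 + 50 = 197.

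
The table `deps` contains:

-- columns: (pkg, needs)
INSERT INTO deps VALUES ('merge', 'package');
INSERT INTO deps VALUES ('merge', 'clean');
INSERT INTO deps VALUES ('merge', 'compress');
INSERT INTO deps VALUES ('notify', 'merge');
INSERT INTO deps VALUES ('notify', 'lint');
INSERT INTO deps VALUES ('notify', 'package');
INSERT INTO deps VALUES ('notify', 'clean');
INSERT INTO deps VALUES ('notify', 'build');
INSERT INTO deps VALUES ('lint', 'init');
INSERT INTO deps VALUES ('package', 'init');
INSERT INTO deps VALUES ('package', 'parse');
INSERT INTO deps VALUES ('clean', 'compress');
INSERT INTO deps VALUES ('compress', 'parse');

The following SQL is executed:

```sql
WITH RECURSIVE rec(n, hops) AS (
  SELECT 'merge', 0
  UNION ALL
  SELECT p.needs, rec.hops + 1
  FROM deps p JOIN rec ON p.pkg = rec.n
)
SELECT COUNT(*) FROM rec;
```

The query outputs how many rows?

Base: (merge, hops=0).
Iteration 1: edges from {merge} -> (clean, hops=1), (compress, hops=1), (package, hops=1).
Iteration 2: edges from {clean,compress,package} -> (compress, hops=2), (init, hops=2), (parse, hops=2) x2. [UNION ALL keeps all 4 new rows, including repeats]
Iteration 3: edges from {compress,init,parse} -> (parse, hops=3).
Iteration 4: no outgoing edges from {parse}; recursion stops.
Total rows emitted: 9.

9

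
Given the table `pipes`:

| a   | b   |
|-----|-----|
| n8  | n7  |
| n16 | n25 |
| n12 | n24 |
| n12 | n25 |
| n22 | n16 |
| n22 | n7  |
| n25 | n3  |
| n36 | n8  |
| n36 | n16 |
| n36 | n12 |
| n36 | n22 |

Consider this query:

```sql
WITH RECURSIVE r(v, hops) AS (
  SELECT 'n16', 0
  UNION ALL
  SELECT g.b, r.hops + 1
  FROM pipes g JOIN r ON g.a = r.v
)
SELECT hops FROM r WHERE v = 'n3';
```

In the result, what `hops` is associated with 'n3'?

Base: (n16, hops=0).
Iteration 1: edges from {n16} -> (n25, hops=1).
Iteration 2: edges from {n25} -> (n3, hops=2).
Iteration 3: no outgoing edges from {n3}; recursion stops.

2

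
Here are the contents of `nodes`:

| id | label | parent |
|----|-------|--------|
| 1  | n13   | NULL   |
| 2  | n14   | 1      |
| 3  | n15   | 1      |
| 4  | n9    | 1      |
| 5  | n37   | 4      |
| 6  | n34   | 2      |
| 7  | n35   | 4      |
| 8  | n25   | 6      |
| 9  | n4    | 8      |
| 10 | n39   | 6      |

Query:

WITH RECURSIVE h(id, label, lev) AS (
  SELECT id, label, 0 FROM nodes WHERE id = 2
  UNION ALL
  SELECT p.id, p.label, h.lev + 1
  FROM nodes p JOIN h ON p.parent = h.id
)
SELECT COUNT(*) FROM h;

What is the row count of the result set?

Base: id=2 (n14) at lev 0.
Iteration 1: rows with parent in {2} -> n34 (id 6, lev 1).
Iteration 2: rows with parent in {6} -> n25 (id 8, lev 2), n39 (id 10, lev 2).
Iteration 3: rows with parent in {8,10} -> n4 (id 9, lev 3).
Iteration 4: no rows with parent in {9}; recursion stops.
Total rows emitted: 5.

5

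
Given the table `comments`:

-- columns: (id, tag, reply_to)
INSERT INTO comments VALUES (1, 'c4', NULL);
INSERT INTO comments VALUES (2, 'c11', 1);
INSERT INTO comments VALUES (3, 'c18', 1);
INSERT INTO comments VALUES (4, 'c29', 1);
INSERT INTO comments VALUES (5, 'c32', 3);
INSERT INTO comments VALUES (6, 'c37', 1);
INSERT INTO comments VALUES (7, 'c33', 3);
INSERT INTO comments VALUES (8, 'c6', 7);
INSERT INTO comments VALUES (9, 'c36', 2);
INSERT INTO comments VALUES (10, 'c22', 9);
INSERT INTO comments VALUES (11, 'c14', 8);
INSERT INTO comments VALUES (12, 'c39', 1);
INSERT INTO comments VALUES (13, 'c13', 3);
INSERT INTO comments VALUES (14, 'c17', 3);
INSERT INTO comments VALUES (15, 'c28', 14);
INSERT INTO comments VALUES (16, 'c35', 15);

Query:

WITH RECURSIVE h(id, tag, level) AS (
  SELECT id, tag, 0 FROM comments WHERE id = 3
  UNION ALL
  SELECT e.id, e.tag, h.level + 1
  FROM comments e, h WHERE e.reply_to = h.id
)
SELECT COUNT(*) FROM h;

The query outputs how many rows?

9

Base: id=3 (c18) at level 0.
Iteration 1: rows with reply_to in {3} -> c32 (id 5, level 1), c33 (id 7, level 1), c13 (id 13, level 1), c17 (id 14, level 1).
Iteration 2: rows with reply_to in {5,7,13,14} -> c6 (id 8, level 2), c28 (id 15, level 2).
Iteration 3: rows with reply_to in {8,15} -> c14 (id 11, level 3), c35 (id 16, level 3).
Iteration 4: no rows with reply_to in {11,16}; recursion stops.
Total rows emitted: 9.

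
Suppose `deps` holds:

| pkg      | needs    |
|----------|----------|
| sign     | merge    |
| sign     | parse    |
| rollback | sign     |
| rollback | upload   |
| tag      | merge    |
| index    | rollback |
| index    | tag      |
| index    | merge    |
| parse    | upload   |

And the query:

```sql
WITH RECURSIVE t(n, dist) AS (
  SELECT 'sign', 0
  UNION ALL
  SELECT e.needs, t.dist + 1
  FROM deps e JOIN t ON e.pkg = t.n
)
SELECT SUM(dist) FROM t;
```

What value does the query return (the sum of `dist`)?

4

Base: (sign, dist=0).
Iteration 1: edges from {sign} -> (merge, dist=1), (parse, dist=1).
Iteration 2: edges from {merge,parse} -> (upload, dist=2).
Iteration 3: no outgoing edges from {upload}; recursion stops.
SUM(dist) = 0 + 1 + 1 + 2 = 4.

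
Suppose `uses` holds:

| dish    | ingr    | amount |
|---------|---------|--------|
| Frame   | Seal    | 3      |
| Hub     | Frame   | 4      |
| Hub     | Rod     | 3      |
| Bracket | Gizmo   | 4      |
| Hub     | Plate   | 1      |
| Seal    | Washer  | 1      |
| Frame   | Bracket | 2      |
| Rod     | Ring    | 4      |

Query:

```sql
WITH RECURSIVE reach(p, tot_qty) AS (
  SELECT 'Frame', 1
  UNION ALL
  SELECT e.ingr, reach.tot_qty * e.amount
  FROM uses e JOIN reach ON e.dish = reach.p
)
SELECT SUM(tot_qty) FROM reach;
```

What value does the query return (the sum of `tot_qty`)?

Base: (Frame, tot_qty=1).
Iteration 1: components of {Frame} -> Bracket = 1*2 = 2, Seal = 1*3 = 3.
Iteration 2: components of {Bracket,Seal} -> Gizmo = 2*4 = 8, Washer = 3*1 = 3.
Iteration 3: no further components; recursion stops.
SUM(tot_qty) = 1 + 3 + 2 + 3 + 8 = 17.

17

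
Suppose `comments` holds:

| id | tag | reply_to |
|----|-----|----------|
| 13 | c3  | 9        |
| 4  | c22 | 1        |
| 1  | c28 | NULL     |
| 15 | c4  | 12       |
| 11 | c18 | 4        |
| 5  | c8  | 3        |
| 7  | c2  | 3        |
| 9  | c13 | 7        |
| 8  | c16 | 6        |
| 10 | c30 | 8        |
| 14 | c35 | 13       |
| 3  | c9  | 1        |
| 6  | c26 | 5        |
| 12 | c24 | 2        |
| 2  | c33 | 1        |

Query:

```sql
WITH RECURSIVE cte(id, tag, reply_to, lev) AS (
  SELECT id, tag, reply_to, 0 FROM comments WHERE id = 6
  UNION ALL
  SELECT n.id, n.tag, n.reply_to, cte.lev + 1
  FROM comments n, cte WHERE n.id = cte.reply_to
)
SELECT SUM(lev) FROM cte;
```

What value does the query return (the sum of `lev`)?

6

Base: id=6 (c26), reply_to=5, lev 0.
Iteration 1: join on id=5 -> c8 (id 5, reply_to=3, lev 1).
Iteration 2: join on id=3 -> c9 (id 3, reply_to=1, lev 2).
Iteration 3: join on id=1 -> c28 (id 1, reply_to=NULL, lev 3).
Iteration 4: reply_to is NULL; no match; recursion stops.
SUM(lev) = 0 + 1 + 2 + 3 = 6.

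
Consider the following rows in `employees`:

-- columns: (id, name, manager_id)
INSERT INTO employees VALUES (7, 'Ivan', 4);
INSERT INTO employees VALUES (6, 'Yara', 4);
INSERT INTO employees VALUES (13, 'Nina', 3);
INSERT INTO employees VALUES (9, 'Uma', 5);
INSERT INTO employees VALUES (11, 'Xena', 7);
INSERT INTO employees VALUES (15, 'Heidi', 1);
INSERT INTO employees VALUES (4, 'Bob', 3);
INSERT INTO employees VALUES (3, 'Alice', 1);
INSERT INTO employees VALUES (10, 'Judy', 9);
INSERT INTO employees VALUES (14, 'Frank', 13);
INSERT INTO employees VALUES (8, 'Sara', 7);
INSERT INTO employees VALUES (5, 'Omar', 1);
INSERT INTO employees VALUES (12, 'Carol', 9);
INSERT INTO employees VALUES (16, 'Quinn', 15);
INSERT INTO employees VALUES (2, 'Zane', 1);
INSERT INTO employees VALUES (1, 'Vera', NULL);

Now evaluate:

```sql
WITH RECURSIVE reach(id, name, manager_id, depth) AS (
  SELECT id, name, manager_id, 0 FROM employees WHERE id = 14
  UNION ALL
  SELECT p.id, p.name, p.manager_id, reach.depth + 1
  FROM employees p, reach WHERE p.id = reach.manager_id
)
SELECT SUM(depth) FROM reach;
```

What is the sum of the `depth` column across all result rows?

6

Base: id=14 (Frank), manager_id=13, depth 0.
Iteration 1: join on id=13 -> Nina (id 13, manager_id=3, depth 1).
Iteration 2: join on id=3 -> Alice (id 3, manager_id=1, depth 2).
Iteration 3: join on id=1 -> Vera (id 1, manager_id=NULL, depth 3).
Iteration 4: manager_id is NULL; no match; recursion stops.
SUM(depth) = 0 + 1 + 2 + 3 = 6.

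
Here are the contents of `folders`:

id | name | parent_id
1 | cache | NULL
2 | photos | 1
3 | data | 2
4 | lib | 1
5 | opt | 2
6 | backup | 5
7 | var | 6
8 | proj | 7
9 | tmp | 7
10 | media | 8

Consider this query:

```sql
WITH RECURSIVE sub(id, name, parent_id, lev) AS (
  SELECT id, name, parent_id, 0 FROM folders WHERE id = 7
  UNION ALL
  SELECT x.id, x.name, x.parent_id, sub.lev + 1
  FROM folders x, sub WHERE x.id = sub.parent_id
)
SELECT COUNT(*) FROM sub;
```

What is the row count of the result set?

5

Base: id=7 (var), parent_id=6, lev 0.
Iteration 1: join on id=6 -> backup (id 6, parent_id=5, lev 1).
Iteration 2: join on id=5 -> opt (id 5, parent_id=2, lev 2).
Iteration 3: join on id=2 -> photos (id 2, parent_id=1, lev 3).
Iteration 4: join on id=1 -> cache (id 1, parent_id=NULL, lev 4).
Iteration 5: parent_id is NULL; no match; recursion stops.
Total rows emitted: 5.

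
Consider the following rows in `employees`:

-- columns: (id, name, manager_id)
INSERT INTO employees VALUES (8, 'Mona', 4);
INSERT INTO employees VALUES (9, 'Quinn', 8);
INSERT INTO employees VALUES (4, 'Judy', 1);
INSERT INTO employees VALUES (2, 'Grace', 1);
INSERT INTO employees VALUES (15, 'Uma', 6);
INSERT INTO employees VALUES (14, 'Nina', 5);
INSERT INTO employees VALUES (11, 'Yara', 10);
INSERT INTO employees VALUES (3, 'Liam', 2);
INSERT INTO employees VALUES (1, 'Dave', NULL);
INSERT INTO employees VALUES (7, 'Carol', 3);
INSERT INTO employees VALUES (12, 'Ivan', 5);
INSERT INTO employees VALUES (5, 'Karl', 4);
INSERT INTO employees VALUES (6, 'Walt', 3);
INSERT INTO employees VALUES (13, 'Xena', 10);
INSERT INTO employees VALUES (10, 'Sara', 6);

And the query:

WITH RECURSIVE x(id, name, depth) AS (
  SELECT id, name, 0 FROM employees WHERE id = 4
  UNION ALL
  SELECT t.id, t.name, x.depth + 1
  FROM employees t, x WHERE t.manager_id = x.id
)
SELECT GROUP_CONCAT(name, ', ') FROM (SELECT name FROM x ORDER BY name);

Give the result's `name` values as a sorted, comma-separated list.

Ivan, Judy, Karl, Mona, Nina, Quinn

Base: id=4 (Judy) at depth 0.
Iteration 1: rows with manager_id in {4} -> Karl (id 5, depth 1), Mona (id 8, depth 1).
Iteration 2: rows with manager_id in {5,8} -> Quinn (id 9, depth 2), Ivan (id 12, depth 2), Nina (id 14, depth 2).
Iteration 3: no rows with manager_id in {9,12,14}; recursion stops.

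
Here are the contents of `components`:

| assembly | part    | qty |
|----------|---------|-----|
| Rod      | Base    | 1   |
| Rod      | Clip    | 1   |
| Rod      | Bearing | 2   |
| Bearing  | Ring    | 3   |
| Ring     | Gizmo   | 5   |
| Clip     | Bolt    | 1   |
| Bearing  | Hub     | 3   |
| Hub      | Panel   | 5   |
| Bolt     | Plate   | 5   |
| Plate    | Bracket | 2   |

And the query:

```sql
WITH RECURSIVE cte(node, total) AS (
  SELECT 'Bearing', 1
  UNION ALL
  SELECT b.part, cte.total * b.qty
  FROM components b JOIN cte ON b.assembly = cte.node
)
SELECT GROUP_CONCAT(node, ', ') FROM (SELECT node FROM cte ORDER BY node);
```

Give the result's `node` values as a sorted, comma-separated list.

Base: (Bearing, total=1).
Iteration 1: components of {Bearing} -> Hub = 1*3 = 3, Ring = 1*3 = 3.
Iteration 2: components of {Hub,Ring} -> Gizmo = 3*5 = 15, Panel = 3*5 = 15.
Iteration 3: no further components; recursion stops.

Bearing, Gizmo, Hub, Panel, Ring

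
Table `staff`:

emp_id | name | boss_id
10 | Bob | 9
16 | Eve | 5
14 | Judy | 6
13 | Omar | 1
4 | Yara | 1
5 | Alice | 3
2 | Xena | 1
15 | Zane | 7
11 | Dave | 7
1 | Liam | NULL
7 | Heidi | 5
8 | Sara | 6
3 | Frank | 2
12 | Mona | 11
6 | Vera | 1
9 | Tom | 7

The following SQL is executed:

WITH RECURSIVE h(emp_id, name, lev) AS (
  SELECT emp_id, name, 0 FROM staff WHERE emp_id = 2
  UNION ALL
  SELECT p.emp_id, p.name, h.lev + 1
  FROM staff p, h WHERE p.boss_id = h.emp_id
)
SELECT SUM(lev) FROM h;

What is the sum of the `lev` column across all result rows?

Base: emp_id=2 (Xena) at lev 0.
Iteration 1: rows with boss_id in {2} -> Frank (id 3, lev 1).
Iteration 2: rows with boss_id in {3} -> Alice (id 5, lev 2).
Iteration 3: rows with boss_id in {5} -> Heidi (id 7, lev 3), Eve (id 16, lev 3).
Iteration 4: rows with boss_id in {7,16} -> Tom (id 9, lev 4), Dave (id 11, lev 4), Zane (id 15, lev 4).
Iteration 5: rows with boss_id in {9,11,15} -> Bob (id 10, lev 5), Mona (id 12, lev 5).
Iteration 6: no rows with boss_id in {10,12}; recursion stops.
SUM(lev) = 0 + 1 + 2 + 3 + 3 + 4 + 4 + 4 + 5 + 5 = 31.

31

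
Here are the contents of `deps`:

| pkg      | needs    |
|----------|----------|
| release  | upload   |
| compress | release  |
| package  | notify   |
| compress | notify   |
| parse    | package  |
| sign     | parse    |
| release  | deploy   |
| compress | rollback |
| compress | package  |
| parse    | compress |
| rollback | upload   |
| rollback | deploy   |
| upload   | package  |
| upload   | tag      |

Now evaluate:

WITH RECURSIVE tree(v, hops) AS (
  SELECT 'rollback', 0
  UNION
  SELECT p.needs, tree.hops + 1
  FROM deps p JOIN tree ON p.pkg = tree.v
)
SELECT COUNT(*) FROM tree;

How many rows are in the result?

6

Base: (rollback, hops=0).
Iteration 1: edges from {rollback} -> (deploy, hops=1), (upload, hops=1).
Iteration 2: edges from {deploy,upload} -> (package, hops=2), (tag, hops=2).
Iteration 3: edges from {package,tag} -> (notify, hops=3).
Iteration 4: no outgoing edges from {notify}; recursion stops.
Total rows emitted: 6.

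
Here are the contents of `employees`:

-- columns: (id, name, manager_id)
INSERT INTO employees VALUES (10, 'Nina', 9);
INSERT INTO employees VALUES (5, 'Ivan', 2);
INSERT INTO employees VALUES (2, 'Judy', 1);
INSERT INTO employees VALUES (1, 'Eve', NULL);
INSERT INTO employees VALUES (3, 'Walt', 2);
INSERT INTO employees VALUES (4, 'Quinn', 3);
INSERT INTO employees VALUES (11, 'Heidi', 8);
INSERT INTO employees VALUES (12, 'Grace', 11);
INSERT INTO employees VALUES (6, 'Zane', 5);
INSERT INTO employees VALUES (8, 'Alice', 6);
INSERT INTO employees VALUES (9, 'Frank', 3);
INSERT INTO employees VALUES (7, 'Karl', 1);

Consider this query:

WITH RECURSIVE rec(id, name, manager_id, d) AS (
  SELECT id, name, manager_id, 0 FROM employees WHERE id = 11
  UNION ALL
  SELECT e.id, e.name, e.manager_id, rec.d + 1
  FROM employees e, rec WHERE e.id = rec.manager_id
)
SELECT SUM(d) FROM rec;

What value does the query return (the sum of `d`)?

15

Base: id=11 (Heidi), manager_id=8, d 0.
Iteration 1: join on id=8 -> Alice (id 8, manager_id=6, d 1).
Iteration 2: join on id=6 -> Zane (id 6, manager_id=5, d 2).
Iteration 3: join on id=5 -> Ivan (id 5, manager_id=2, d 3).
Iteration 4: join on id=2 -> Judy (id 2, manager_id=1, d 4).
Iteration 5: join on id=1 -> Eve (id 1, manager_id=NULL, d 5).
Iteration 6: manager_id is NULL; no match; recursion stops.
SUM(d) = 0 + 1 + 2 + 3 + 4 + 5 = 15.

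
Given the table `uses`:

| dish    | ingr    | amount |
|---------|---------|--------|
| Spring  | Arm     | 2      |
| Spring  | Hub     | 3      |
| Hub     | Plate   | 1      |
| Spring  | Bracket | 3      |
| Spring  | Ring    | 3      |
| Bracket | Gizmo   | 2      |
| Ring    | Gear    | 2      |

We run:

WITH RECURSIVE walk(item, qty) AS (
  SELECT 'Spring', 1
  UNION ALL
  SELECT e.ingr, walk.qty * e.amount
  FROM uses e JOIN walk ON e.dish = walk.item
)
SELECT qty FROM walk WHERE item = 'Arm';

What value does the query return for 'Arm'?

Base: (Spring, qty=1).
Iteration 1: components of {Spring} -> Arm = 1*2 = 2, Bracket = 1*3 = 3, Hub = 1*3 = 3, Ring = 1*3 = 3.
Iteration 2: components of {Arm,Bracket,Hub,Ring} -> Gear = 3*2 = 6, Gizmo = 3*2 = 6, Plate = 3*1 = 3.
Iteration 3: no further components; recursion stops.

2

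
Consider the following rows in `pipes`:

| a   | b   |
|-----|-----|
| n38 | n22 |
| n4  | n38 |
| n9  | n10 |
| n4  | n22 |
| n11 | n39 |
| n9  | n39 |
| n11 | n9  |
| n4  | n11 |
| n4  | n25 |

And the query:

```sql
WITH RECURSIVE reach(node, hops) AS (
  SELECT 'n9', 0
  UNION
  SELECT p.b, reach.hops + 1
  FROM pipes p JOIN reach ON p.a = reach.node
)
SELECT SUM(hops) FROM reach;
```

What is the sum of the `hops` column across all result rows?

2

Base: (n9, hops=0).
Iteration 1: edges from {n9} -> (n10, hops=1), (n39, hops=1).
Iteration 2: no outgoing edges from {n10,n39}; recursion stops.
SUM(hops) = 0 + 1 + 1 = 2.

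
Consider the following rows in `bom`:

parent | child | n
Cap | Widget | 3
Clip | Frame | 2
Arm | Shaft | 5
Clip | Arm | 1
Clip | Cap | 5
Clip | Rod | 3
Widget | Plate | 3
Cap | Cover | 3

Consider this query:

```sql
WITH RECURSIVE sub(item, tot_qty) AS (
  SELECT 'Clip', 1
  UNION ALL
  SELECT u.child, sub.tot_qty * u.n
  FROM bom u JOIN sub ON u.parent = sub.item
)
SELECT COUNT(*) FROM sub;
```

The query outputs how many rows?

9

Base: (Clip, tot_qty=1).
Iteration 1: components of {Clip} -> Arm = 1*1 = 1, Cap = 1*5 = 5, Frame = 1*2 = 2, Rod = 1*3 = 3.
Iteration 2: components of {Arm,Cap,Frame,Rod} -> Cover = 5*3 = 15, Shaft = 1*5 = 5, Widget = 5*3 = 15.
Iteration 3: components of {Cover,Shaft,Widget} -> Plate = 15*3 = 45.
Iteration 4: no further components; recursion stops.
Total rows emitted: 9.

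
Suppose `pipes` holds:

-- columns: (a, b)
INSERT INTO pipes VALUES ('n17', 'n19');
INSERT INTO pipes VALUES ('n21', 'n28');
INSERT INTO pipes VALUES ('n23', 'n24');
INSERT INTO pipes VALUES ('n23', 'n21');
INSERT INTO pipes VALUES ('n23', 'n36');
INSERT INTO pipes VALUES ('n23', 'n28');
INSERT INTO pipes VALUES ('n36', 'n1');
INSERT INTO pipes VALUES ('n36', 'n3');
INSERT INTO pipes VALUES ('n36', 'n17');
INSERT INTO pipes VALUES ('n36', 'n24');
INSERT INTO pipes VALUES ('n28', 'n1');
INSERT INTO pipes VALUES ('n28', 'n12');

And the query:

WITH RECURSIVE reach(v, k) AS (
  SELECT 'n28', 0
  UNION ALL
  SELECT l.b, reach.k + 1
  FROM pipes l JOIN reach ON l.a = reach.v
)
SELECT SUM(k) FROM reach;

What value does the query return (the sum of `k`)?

Base: (n28, k=0).
Iteration 1: edges from {n28} -> (n1, k=1), (n12, k=1).
Iteration 2: no outgoing edges from {n1,n12}; recursion stops.
SUM(k) = 0 + 1 + 1 = 2.

2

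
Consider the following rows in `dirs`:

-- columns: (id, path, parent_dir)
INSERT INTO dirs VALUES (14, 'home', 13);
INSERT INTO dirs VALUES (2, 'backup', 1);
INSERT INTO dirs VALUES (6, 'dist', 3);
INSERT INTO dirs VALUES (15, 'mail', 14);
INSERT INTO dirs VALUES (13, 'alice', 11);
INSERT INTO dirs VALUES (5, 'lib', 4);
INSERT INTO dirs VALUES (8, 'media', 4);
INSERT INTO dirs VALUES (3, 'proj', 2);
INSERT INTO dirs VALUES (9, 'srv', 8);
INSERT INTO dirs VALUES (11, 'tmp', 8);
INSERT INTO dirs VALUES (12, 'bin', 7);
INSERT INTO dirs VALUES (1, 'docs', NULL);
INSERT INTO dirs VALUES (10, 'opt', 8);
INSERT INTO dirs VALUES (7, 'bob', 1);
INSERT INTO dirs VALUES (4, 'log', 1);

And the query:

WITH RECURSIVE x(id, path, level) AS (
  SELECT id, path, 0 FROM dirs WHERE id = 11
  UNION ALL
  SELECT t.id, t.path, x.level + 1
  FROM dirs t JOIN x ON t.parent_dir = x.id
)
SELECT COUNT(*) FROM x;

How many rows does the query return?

4

Base: id=11 (tmp) at level 0.
Iteration 1: rows with parent_dir in {11} -> alice (id 13, level 1).
Iteration 2: rows with parent_dir in {13} -> home (id 14, level 2).
Iteration 3: rows with parent_dir in {14} -> mail (id 15, level 3).
Iteration 4: no rows with parent_dir in {15}; recursion stops.
Total rows emitted: 4.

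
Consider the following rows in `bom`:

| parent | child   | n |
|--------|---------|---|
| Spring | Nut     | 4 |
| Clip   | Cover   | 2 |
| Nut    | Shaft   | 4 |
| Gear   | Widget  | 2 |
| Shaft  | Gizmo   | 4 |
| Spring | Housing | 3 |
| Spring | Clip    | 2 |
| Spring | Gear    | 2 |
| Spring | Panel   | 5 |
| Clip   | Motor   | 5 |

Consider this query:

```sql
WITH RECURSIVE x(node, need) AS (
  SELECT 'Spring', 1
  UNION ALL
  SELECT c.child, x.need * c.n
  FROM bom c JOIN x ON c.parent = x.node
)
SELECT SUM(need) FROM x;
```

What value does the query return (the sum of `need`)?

Base: (Spring, need=1).
Iteration 1: components of {Spring} -> Clip = 1*2 = 2, Gear = 1*2 = 2, Housing = 1*3 = 3, Nut = 1*4 = 4, Panel = 1*5 = 5.
Iteration 2: components of {Clip,Gear,Housing,Nut,Panel} -> Cover = 2*2 = 4, Motor = 2*5 = 10, Shaft = 4*4 = 16, Widget = 2*2 = 4.
Iteration 3: components of {Cover,Motor,Shaft,Widget} -> Gizmo = 16*4 = 64.
Iteration 4: no further components; recursion stops.
SUM(need) = 1 + 4 + 2 + 2 + 3 + 5 + 16 + 4 + 10 + 4 + 64 = 115.

115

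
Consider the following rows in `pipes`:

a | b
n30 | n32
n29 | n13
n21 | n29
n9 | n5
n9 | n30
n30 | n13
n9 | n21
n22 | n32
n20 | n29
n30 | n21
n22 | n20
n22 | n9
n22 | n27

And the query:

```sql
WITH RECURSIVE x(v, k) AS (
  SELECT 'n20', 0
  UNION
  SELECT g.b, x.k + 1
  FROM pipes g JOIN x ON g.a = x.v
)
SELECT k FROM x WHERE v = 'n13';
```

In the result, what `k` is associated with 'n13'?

Base: (n20, k=0).
Iteration 1: edges from {n20} -> (n29, k=1).
Iteration 2: edges from {n29} -> (n13, k=2).
Iteration 3: no outgoing edges from {n13}; recursion stops.

2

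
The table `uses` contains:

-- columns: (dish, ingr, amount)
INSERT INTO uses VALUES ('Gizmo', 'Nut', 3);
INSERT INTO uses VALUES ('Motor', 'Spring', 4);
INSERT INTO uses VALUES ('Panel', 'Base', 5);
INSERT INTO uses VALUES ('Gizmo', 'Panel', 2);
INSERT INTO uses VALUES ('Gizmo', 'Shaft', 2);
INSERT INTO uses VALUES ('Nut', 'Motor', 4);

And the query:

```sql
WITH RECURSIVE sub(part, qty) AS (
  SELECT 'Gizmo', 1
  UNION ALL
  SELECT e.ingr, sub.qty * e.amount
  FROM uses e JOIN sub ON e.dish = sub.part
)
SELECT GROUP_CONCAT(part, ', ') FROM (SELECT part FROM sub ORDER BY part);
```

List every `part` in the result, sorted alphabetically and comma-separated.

Base: (Gizmo, qty=1).
Iteration 1: components of {Gizmo} -> Nut = 1*3 = 3, Panel = 1*2 = 2, Shaft = 1*2 = 2.
Iteration 2: components of {Nut,Panel,Shaft} -> Base = 2*5 = 10, Motor = 3*4 = 12.
Iteration 3: components of {Base,Motor} -> Spring = 12*4 = 48.
Iteration 4: no further components; recursion stops.

Base, Gizmo, Motor, Nut, Panel, Shaft, Spring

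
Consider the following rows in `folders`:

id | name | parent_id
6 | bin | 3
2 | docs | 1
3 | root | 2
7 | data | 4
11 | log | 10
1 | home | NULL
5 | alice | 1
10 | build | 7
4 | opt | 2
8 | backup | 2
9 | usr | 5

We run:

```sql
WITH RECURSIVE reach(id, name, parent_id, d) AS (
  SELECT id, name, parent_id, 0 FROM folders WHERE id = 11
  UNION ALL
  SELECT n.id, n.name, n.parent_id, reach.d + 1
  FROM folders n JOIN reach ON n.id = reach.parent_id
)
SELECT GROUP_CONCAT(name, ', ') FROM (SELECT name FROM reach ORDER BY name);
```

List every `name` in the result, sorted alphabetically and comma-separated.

build, data, docs, home, log, opt

Base: id=11 (log), parent_id=10, d 0.
Iteration 1: join on id=10 -> build (id 10, parent_id=7, d 1).
Iteration 2: join on id=7 -> data (id 7, parent_id=4, d 2).
Iteration 3: join on id=4 -> opt (id 4, parent_id=2, d 3).
Iteration 4: join on id=2 -> docs (id 2, parent_id=1, d 4).
Iteration 5: join on id=1 -> home (id 1, parent_id=NULL, d 5).
Iteration 6: parent_id is NULL; no match; recursion stops.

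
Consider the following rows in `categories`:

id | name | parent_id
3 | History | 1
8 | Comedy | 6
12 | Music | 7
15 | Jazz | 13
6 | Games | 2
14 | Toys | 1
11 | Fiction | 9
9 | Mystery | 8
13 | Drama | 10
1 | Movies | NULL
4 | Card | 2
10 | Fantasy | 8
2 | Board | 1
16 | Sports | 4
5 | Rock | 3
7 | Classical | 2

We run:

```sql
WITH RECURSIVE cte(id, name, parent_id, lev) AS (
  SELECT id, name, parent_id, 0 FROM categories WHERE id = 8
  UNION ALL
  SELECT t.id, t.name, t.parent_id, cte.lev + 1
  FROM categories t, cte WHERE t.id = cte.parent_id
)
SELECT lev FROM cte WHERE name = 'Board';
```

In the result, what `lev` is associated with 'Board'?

Base: id=8 (Comedy), parent_id=6, lev 0.
Iteration 1: join on id=6 -> Games (id 6, parent_id=2, lev 1).
Iteration 2: join on id=2 -> Board (id 2, parent_id=1, lev 2).
Iteration 3: join on id=1 -> Movies (id 1, parent_id=NULL, lev 3).
Iteration 4: parent_id is NULL; no match; recursion stops.

2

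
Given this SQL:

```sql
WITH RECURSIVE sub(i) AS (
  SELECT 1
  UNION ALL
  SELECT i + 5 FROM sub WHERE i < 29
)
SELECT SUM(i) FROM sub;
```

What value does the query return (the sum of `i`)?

112

Base: i=1.
Iteration 1: 1 < 29 holds -> i = 1 + 5 = 6.
Iteration 2: 6 < 29 holds -> i = 6 + 5 = 11.
Iteration 3: 11 < 29 holds -> i = 11 + 5 = 16.
Iteration 4: 16 < 29 holds -> i = 16 + 5 = 21.
Iteration 5: 21 < 29 holds -> i = 21 + 5 = 26.
Iteration 6: 26 < 29 holds -> i = 26 + 5 = 31.
Iteration 7: 31 < 29 fails; recursion stops.
SUM(i) = 1 + 6 + 11 + 16 + 21 + 26 + 31 = 112.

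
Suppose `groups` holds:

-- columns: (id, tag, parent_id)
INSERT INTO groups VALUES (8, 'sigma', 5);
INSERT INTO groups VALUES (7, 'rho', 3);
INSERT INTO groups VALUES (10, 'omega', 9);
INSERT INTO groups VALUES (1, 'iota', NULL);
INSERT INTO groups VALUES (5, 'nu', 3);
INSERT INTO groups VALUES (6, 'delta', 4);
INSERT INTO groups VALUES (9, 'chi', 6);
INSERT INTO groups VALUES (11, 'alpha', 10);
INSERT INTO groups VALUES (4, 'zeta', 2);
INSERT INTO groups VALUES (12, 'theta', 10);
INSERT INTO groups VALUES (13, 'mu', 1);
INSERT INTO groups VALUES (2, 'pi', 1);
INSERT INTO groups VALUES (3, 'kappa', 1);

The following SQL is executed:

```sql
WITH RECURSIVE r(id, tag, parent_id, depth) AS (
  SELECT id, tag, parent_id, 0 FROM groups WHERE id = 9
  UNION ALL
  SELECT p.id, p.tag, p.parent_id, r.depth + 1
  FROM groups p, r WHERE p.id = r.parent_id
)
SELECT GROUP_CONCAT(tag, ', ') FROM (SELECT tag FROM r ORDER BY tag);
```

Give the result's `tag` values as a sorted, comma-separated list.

chi, delta, iota, pi, zeta

Base: id=9 (chi), parent_id=6, depth 0.
Iteration 1: join on id=6 -> delta (id 6, parent_id=4, depth 1).
Iteration 2: join on id=4 -> zeta (id 4, parent_id=2, depth 2).
Iteration 3: join on id=2 -> pi (id 2, parent_id=1, depth 3).
Iteration 4: join on id=1 -> iota (id 1, parent_id=NULL, depth 4).
Iteration 5: parent_id is NULL; no match; recursion stops.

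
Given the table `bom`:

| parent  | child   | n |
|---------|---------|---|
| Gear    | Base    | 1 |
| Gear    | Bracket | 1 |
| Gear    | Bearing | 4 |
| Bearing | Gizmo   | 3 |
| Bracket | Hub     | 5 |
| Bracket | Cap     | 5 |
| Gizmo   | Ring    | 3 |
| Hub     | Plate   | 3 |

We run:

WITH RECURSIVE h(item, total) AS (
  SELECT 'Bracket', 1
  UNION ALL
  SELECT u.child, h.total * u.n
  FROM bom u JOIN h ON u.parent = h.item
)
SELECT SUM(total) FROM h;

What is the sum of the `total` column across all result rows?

26

Base: (Bracket, total=1).
Iteration 1: components of {Bracket} -> Cap = 1*5 = 5, Hub = 1*5 = 5.
Iteration 2: components of {Cap,Hub} -> Plate = 5*3 = 15.
Iteration 3: no further components; recursion stops.
SUM(total) = 1 + 5 + 5 + 15 = 26.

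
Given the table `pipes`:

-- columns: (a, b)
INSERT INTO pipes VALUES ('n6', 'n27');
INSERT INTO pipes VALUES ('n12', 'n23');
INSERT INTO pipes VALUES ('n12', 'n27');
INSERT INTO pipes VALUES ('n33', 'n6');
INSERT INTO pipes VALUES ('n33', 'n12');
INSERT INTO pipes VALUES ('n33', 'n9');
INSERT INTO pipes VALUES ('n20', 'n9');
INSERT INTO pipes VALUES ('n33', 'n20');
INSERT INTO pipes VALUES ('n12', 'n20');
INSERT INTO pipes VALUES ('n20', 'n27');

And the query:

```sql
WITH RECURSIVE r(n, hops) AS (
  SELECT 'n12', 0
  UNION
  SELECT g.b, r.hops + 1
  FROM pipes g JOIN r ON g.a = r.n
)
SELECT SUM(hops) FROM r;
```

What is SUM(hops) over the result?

Base: (n12, hops=0).
Iteration 1: edges from {n12} -> (n20, hops=1), (n23, hops=1), (n27, hops=1).
Iteration 2: edges from {n20,n23,n27} -> (n27, hops=2), (n9, hops=2).
Iteration 3: no outgoing edges from {n27,n9}; recursion stops.
SUM(hops) = 0 + 1 + 1 + 1 + 2 + 2 = 7.

7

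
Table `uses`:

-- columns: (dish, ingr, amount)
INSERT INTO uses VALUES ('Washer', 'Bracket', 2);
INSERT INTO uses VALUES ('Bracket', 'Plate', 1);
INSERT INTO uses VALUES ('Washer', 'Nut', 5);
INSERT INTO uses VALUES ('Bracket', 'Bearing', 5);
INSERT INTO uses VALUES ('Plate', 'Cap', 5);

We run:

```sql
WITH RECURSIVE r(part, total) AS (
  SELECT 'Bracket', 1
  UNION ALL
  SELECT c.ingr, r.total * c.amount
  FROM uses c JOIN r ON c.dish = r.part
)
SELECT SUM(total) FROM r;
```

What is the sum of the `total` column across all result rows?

Base: (Bracket, total=1).
Iteration 1: components of {Bracket} -> Bearing = 1*5 = 5, Plate = 1*1 = 1.
Iteration 2: components of {Bearing,Plate} -> Cap = 1*5 = 5.
Iteration 3: no further components; recursion stops.
SUM(total) = 1 + 1 + 5 + 5 = 12.

12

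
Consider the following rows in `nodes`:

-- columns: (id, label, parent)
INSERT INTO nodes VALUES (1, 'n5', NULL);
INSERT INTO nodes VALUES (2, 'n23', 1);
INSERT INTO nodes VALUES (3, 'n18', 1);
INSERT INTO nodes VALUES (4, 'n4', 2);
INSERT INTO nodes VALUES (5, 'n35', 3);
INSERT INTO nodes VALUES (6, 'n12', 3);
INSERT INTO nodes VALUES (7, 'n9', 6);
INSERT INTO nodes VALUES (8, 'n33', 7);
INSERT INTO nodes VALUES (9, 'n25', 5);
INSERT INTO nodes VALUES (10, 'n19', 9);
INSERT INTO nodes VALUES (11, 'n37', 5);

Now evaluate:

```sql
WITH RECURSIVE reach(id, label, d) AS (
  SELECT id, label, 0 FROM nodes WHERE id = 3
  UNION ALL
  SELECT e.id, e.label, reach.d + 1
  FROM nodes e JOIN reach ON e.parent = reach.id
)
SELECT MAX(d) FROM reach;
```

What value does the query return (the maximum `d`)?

3

Base: id=3 (n18) at d 0.
Iteration 1: rows with parent in {3} -> n35 (id 5, d 1), n12 (id 6, d 1).
Iteration 2: rows with parent in {5,6} -> n9 (id 7, d 2), n25 (id 9, d 2), n37 (id 11, d 2).
Iteration 3: rows with parent in {7,9,11} -> n33 (id 8, d 3), n19 (id 10, d 3).
Iteration 4: no rows with parent in {8,10}; recursion stops.
d values: 0, 1, 1, 2, 2, 2, 3, 3; the maximum is 3.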